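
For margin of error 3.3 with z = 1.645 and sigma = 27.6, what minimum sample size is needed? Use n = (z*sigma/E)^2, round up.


z*sigma/E = 1.645 * 27.6 / 3.3 = 7567/550 ≈ 13.758182
(z*sigma/E)^2 ≈ 189.287567
round up: n = 190

190


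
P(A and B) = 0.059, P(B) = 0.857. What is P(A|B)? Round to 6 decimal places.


P(A|B) = P(A and B) / P(B) = 0.059 / 0.857 = 59/857 ≈ 0.06884481

0.068845


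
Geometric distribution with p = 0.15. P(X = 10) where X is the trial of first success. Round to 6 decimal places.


P = (1-p)^(k-1) * p
(1-p)^(k-1) = 0.85^9 ≈ 0.2316169
P = 0.2316169 * 0.15 ≈ 0.03474254

0.034743


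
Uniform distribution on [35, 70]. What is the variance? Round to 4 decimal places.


Var = (b-a)^2 / 12
(b-a)^2 = (70 - 35)^2 = 1225
Var = 1225/12 ≈ 102.083333

102.0833


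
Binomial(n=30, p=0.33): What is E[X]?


E[X] = n*p = 30 * 0.33 = 9.9

9.9


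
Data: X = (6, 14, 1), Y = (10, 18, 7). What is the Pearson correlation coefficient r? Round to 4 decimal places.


r = sum((xi-xbar)(yi-ybar)) / sqrt(sum((xi-xbar)^2) * sum((yi-ybar)^2))
n = 3, xbar = 21/3 = 7, ybar = 35/3 ≈ 11.666667
Sxy = sum((xi-xbar)(yi-ybar)) = 74
Sxx = sum((xi-xbar)^2) = 86
Syy = sum((yi-ybar)^2) = 194/3 ≈ 64.666667
sqrt(Sxx*Syy) ≈ 74.574348
r = Sxy / sqrt(Sxx*Syy) = 74 / 74.574348 ≈ 0.992298

0.9923


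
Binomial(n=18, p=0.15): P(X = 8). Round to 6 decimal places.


P = C(n,k) * p^k * (1-p)^(n-k)
C(18,8) = 43758
p^k = 0.15^8 ≈ 0.0000002562891
(1-p)^(n-k) = 0.85^10 ≈ 0.1968744
P = 43758 * 0.0000002562891 * 0.1968744 ≈ 0.002208

0.002208


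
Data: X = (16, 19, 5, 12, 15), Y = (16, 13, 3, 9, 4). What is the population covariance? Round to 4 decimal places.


Cov = (1/n)*sum((xi-xbar)(yi-ybar))
n = 5, xbar = 67/5 = 13.4, ybar = 45/5 = 9
sum((xi-xbar)(yi-ybar)) = 83
Cov = 83 / 5 = 16.6

16.6000


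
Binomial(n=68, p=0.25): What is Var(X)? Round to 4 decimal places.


Var = n*p*(1-p) = 68 * 0.25 * 0.75 = 12.75

12.7500


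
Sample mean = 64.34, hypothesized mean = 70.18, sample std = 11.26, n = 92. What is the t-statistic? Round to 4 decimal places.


t = (xbar - mu0) / (s/sqrt(n))
xbar - mu0 = 64.34 - 70.18 = -5.84
sqrt(92) ≈ 9.59166305
s/sqrt(n) = 11.26 / 9.59166305 ≈ 1.17393615
t = -5.84 / 1.17393615 ≈ -4.974717

-4.9747


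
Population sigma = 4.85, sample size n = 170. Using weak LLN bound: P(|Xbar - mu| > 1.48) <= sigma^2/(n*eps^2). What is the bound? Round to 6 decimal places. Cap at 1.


bound = min(1, sigma^2/(n*eps^2))
sigma^2 = 4.85^2 = 23.5225
n*eps^2 = 170 * 1.48^2 = 170 * 2.1904 = 372.368
sigma^2/(n*eps^2) = 23.5225 / 372.368 ≈ 0.06317004

0.063170


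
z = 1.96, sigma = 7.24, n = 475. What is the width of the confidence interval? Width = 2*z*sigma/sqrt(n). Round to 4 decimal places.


width = 2*z*sigma/sqrt(n)
2*z*sigma = 2 * 1.96 * 7.24 = 28.3808
sqrt(475) ≈ 21.794495
width = 28.3808 / 21.794495 ≈ 1.302200

1.3022


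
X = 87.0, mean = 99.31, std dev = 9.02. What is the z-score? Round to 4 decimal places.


z = (X - mu) / sigma
X - mu = 87.0 - 99.31 = -12.31
z = -12.31 / 9.02 = -1231/902 ≈ -1.364745

-1.3647


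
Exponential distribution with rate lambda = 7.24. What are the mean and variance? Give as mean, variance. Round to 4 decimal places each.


mean = 1/lam, var = 1/lam^2
mean = 1 / 7.24 = 25/181 ≈ 0.138122
lam^2 = 7.24^2 = 52.4176
var = 1 / 52.4176 ≈ 0.019078

0.1381, 0.0191


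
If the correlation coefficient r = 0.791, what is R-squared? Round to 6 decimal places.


R^2 = r^2 = (0.791)^2 = 0.625681

0.625681


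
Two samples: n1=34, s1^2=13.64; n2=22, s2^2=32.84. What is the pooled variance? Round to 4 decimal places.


sp^2 = ((n1-1)*s1^2 + (n2-1)*s2^2)/(n1+n2-2)
(n1-1)*s1^2 = 33 * 13.64 = 450.12
(n2-1)*s2^2 = 21 * 32.84 = 689.64
numerator = 450.12 + 689.64 = 1139.76
n1+n2-2 = 54
sp^2 = 1139.76 / 54 = 1583/75 ≈ 21.106667

21.1067


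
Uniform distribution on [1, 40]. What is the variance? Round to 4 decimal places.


Var = (b-a)^2 / 12
(b-a)^2 = (40 - 1)^2 = 1521
Var = 1521/12 = 126.75

126.7500


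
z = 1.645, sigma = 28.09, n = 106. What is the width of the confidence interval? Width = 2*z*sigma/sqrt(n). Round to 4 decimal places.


width = 2*z*sigma/sqrt(n)
2*z*sigma = 2 * 1.645 * 28.09 = 92.4161
sqrt(106) ≈ 10.295630
width = 92.4161 / 10.295630 ≈ 8.976245

8.9762


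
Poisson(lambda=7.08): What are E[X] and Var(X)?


E[X] = Var(X) = lambda = 7.08

7.08, 7.08


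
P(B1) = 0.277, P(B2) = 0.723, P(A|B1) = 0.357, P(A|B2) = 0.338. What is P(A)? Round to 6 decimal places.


P(A) = P(A|B1)*P(B1) + P(A|B2)*P(B2)
P(A|B1)*P(B1) = 0.357 * 0.277 = 0.098889
P(A|B2)*P(B2) = 0.338 * 0.723 = 0.244374
P(A) = 0.098889 + 0.244374 = 0.343263

0.343263


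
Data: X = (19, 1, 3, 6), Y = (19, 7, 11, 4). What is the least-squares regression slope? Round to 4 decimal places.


b = sum((xi-xbar)(yi-ybar)) / sum((xi-xbar)^2)
n = 4, xbar = 29/4 = 7.25, ybar = 41/4 = 10.25
Sxy = sum((xi-xbar)(yi-ybar)) = 127.75
Sxx = sum((xi-xbar)^2) = 196.75
b = Sxy / Sxx = 511/787 ≈ 0.649301

0.6493


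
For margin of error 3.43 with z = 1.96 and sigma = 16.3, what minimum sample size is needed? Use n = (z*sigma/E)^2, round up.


z*sigma/E = 1.96 * 16.3 / 3.43 = 326/35 ≈ 9.314286
(z*sigma/E)^2 = 106276/1225 ≈ 86.755918
round up: n = 87

87


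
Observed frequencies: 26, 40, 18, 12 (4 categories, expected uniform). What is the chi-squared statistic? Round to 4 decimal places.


chi2 = sum((O-E)^2/E), E = total/4
total = 96, E = 96/4 = 24
(26 - 24)^2 / 24 = 4 / 24 = 1/6 ≈ 0.166667
(40 - 24)^2 / 24 = 256 / 24 = 32/3 ≈ 10.666667
(18 - 24)^2 / 24 = 36 / 24 = 1.5
(12 - 24)^2 / 24 = 144 / 24 = 6
chi2 = 55/3 ≈ 18.333333

18.3333


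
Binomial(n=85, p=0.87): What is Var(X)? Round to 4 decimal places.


Var = n*p*(1-p) = 85 * 0.87 * 0.13 = 9.6135

9.6135


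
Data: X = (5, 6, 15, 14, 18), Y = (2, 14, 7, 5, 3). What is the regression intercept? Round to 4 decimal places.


a = ybar - b*xbar, where b = sum((xi-xbar)(yi-ybar)) / sum((xi-xbar)^2)
n = 5, xbar = 58/5 = 11.6, ybar = 31/5 = 6.2
Sxy = sum((xi-xbar)(yi-ybar)) = -36.6
Sxx = sum((xi-xbar)^2) = 133.2
b = Sxy / Sxx = -61/222 ≈ -0.274775
a = 6.2 - (-0.274775) * 11.6 = 1042/111 ≈ 9.387387

9.3874


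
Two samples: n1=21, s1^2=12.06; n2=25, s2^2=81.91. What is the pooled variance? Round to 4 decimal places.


sp^2 = ((n1-1)*s1^2 + (n2-1)*s2^2)/(n1+n2-2)
(n1-1)*s1^2 = 20 * 12.06 = 241.2
(n2-1)*s2^2 = 24 * 81.91 = 1965.84
numerator = 241.2 + 1965.84 = 2207.04
n1+n2-2 = 44
sp^2 = 2207.04 / 44 = 50.16

50.1600


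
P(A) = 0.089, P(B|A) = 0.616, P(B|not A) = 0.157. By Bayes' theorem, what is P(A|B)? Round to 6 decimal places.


P(A|B) = P(B|A)*P(A) / P(B), P(B) = P(B|A)*P(A) + P(B|not A)*P(not A)
P(B|A)*P(A) = 0.616 * 0.089 = 0.054824
P(B|not A)*P(not A) = 0.157 * 0.911 = 0.143027
P(B) = 0.054824 + 0.143027 = 0.197851
P(A|B) = 0.054824 / 0.197851 ≈ 0.27709741

0.277097


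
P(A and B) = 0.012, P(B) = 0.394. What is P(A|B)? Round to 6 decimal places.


P(A|B) = P(A and B) / P(B) = 0.012 / 0.394 = 6/197 ≈ 0.03045685

0.030457


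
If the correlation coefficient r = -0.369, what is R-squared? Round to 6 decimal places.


R^2 = r^2 = (-0.369)^2 = 0.136161

0.136161


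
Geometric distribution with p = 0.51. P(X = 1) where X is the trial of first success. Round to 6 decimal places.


P = (1-p)^(k-1) * p
(1-p)^(k-1) = 0.49^0 = 1
P = 1 * 0.51 = 0.51

0.510000


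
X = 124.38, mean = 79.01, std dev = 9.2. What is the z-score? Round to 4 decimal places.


z = (X - mu) / sigma
X - mu = 124.38 - 79.01 = 45.37
z = 45.37 / 9.2 = 4537/920 ≈ 4.931522

4.9315


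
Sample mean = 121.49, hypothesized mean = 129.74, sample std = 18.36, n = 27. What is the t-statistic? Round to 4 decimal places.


t = (xbar - mu0) / (s/sqrt(n))
xbar - mu0 = 121.49 - 129.74 = -8.25
sqrt(27) ≈ 5.19615242
s/sqrt(n) = 18.36 / 5.19615242 ≈ 3.53338365
t = -8.25 / 3.53338365 ≈ -2.334872

-2.3349


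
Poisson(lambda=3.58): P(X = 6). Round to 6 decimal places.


P = e^(-lam) * lam^k / k!
e^(-3.58) ≈ 0.02787570
lam^k = 3.58^6 ≈ 2105.223260
k! = 6! = 720
P = 0.02787570 * 2105.223260 / 720 ≈ 0.081506

0.081506


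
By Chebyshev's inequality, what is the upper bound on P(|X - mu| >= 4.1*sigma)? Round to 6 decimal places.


P <= 1/k^2
k^2 = 4.1^2 = 16.81
1/k^2 = 1 / 16.81 = 100/1681 ≈ 0.05948840

0.059488


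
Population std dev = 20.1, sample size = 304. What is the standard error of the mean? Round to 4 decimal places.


SE = sigma / sqrt(n)
sqrt(304) ≈ 17.435596
SE = 20.1 / 17.435596 ≈ 1.152814

1.1528


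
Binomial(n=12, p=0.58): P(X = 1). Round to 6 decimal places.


P = C(n,k) * p^k * (1-p)^(n-k)
C(12,1) = 12
p^k = 0.58^1 = 0.58
(1-p)^(n-k) = 0.42^11 ≈ 0.00007173683
P = 12 * 0.58 * 0.00007173683 ≈ 0.000499

0.000499


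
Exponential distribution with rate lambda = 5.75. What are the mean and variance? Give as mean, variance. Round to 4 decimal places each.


mean = 1/lam, var = 1/lam^2
mean = 1 / 5.75 = 4/23 ≈ 0.173913
lam^2 = 5.75^2 = 33.0625
var = 1 / 33.0625 = 16/529 ≈ 0.030246

0.1739, 0.0302


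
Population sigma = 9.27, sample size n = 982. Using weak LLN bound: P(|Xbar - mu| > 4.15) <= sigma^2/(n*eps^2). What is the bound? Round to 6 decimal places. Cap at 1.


bound = min(1, sigma^2/(n*eps^2))
sigma^2 = 9.27^2 = 85.9329
n*eps^2 = 982 * 4.15^2 = 982 * 17.2225 = 16912.495
sigma^2/(n*eps^2) = 85.9329 / 16912.495 ≈ 0.00508103

0.005081


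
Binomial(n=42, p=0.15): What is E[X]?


E[X] = n*p = 42 * 0.15 = 6.3

6.3


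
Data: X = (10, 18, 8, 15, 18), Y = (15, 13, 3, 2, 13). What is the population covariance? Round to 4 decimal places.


Cov = (1/n)*sum((xi-xbar)(yi-ybar))
n = 5, xbar = 69/5 = 13.8, ybar = 46/5 = 9.2
sum((xi-xbar)(yi-ybar)) = 37.2
Cov = 37.2 / 5 = 7.44

7.4400


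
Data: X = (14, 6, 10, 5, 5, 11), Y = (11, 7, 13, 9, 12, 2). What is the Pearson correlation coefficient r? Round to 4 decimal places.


r = sum((xi-xbar)(yi-ybar)) / sqrt(sum((xi-xbar)^2) * sum((yi-ybar)^2))
n = 6, xbar = 51/6 = 8.5, ybar = 54/6 = 9
Sxy = sum((xi-xbar)(yi-ybar)) = -6
Sxx = sum((xi-xbar)^2) = 69.5
Syy = sum((yi-ybar)^2) = 82
sqrt(Sxx*Syy) ≈ 75.491721
r = Sxy / sqrt(Sxx*Syy) = -6 / 75.491721 ≈ -0.079479

-0.0795


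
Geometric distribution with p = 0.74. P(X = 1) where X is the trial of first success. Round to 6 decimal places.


P = (1-p)^(k-1) * p
(1-p)^(k-1) = 0.26^0 = 1
P = 1 * 0.74 = 0.74

0.740000


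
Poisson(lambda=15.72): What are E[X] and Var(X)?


E[X] = Var(X) = lambda = 15.72

15.72, 15.72


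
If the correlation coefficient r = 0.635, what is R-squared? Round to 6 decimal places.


R^2 = r^2 = (0.635)^2 = 0.403225

0.403225


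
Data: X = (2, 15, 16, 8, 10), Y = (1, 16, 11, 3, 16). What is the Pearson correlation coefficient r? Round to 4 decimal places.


r = sum((xi-xbar)(yi-ybar)) / sqrt(sum((xi-xbar)^2) * sum((yi-ybar)^2))
n = 5, xbar = 51/5 = 10.2, ybar = 47/5 = 9.4
Sxy = sum((xi-xbar)(yi-ybar)) = 122.6
Sxx = sum((xi-xbar)^2) = 128.8
Syy = sum((yi-ybar)^2) = 201.2
sqrt(Sxx*Syy) ≈ 160.979999
r = Sxy / sqrt(Sxx*Syy) = 122.6 / 160.979999 ≈ 0.761585

0.7616


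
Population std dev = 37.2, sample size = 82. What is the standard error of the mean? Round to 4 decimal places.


SE = sigma / sqrt(n)
sqrt(82) ≈ 9.055385
SE = 37.2 / 9.055385 ≈ 4.108053

4.1081


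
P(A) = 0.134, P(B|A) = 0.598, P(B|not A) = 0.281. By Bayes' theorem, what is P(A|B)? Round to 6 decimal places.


P(A|B) = P(B|A)*P(A) / P(B), P(B) = P(B|A)*P(A) + P(B|not A)*P(not A)
P(B|A)*P(A) = 0.598 * 0.134 = 0.080132
P(B|not A)*P(not A) = 0.281 * 0.866 = 0.243346
P(B) = 0.080132 + 0.243346 = 0.323478
P(A|B) = 0.080132 / 0.323478 ≈ 0.24772009

0.247720


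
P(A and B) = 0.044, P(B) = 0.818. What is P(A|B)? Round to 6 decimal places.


P(A|B) = P(A and B) / P(B) = 0.044 / 0.818 = 22/409 ≈ 0.05378973

0.053790


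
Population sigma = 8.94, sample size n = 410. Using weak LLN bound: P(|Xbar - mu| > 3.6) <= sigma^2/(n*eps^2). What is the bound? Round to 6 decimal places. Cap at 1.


bound = min(1, sigma^2/(n*eps^2))
sigma^2 = 8.94^2 = 79.9236
n*eps^2 = 410 * 3.6^2 = 410 * 12.96 = 5313.6
sigma^2/(n*eps^2) = 79.9236 / 5313.6 ≈ 0.01504133

0.015041


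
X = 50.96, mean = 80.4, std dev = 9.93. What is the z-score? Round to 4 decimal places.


z = (X - mu) / sigma
X - mu = 50.96 - 80.4 = -29.44
z = -29.44 / 9.93 = -2944/993 ≈ -2.964753

-2.9648


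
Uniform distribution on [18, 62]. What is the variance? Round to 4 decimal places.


Var = (b-a)^2 / 12
(b-a)^2 = (62 - 18)^2 = 1936
Var = 1936/12 ≈ 161.333333

161.3333


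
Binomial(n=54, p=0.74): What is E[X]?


E[X] = n*p = 54 * 0.74 = 39.96

39.96


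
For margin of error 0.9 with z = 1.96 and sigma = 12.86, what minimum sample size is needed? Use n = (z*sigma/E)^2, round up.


z*sigma/E = 1.96 * 12.86 / 0.9 = 31507/1125 ≈ 28.006222
(z*sigma/E)^2 ≈ 784.348483
round up: n = 785

785


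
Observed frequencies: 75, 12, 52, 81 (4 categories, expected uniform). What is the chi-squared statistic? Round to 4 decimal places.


chi2 = sum((O-E)^2/E), E = total/4
total = 220, E = 220/4 = 55
(75 - 55)^2 / 55 = 400 / 55 = 80/11 ≈ 7.272727
(12 - 55)^2 / 55 = 1849 / 55 = 1849/55 ≈ 33.618182
(52 - 55)^2 / 55 = 9 / 55 = 9/55 ≈ 0.163636
(81 - 55)^2 / 55 = 676 / 55 = 676/55 ≈ 12.290909
chi2 = 2934/55 ≈ 53.345455

53.3455


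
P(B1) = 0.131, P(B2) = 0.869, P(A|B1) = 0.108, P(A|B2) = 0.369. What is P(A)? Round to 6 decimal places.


P(A) = P(A|B1)*P(B1) + P(A|B2)*P(B2)
P(A|B1)*P(B1) = 0.108 * 0.131 = 0.014148
P(A|B2)*P(B2) = 0.369 * 0.869 = 0.320661
P(A) = 0.014148 + 0.320661 = 0.334809

0.334809


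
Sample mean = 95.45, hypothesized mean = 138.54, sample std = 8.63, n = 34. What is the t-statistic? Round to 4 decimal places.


t = (xbar - mu0) / (s/sqrt(n))
xbar - mu0 = 95.45 - 138.54 = -43.09
sqrt(34) ≈ 5.83095189
s/sqrt(n) = 8.63 / 5.83095189 ≈ 1.48003279
t = -43.09 / 1.48003279 ≈ -29.114220

-29.1142


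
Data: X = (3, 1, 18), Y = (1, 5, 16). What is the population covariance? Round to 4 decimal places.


Cov = (1/n)*sum((xi-xbar)(yi-ybar))
n = 3, xbar = 22/3 ≈ 7.333333, ybar = 22/3 ≈ 7.333333
sum((xi-xbar)(yi-ybar)) = 404/3 ≈ 134.666667
Cov = 134.666667 / 3 = 404/9 ≈ 44.888889

44.8889


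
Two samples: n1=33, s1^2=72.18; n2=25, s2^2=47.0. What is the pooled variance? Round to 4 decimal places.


sp^2 = ((n1-1)*s1^2 + (n2-1)*s2^2)/(n1+n2-2)
(n1-1)*s1^2 = 32 * 72.18 = 2309.76
(n2-1)*s2^2 = 24 * 47.0 = 1128
numerator = 2309.76 + 1128 = 3437.76
n1+n2-2 = 56
sp^2 = 3437.76 / 56 = 10743/175 ≈ 61.388571

61.3886


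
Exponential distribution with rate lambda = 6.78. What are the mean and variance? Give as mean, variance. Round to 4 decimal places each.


mean = 1/lam, var = 1/lam^2
mean = 1 / 6.78 = 50/339 ≈ 0.147493
lam^2 = 6.78^2 = 45.9684
var = 1 / 45.9684 ≈ 0.021754

0.1475, 0.0218


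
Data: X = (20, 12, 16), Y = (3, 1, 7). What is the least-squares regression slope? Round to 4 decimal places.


b = sum((xi-xbar)(yi-ybar)) / sum((xi-xbar)^2)
n = 3, xbar = 48/3 = 16, ybar = 11/3 ≈ 3.666667
Sxy = sum((xi-xbar)(yi-ybar)) = 8
Sxx = sum((xi-xbar)^2) = 32
b = Sxy / Sxx = 0.25

0.2500


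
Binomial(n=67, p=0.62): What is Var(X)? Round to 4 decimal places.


Var = n*p*(1-p) = 67 * 0.62 * 0.38 = 15.7852

15.7852


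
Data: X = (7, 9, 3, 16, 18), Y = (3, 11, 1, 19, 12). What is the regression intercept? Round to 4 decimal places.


a = ybar - b*xbar, where b = sum((xi-xbar)(yi-ybar)) / sum((xi-xbar)^2)
n = 5, xbar = 53/5 = 10.6, ybar = 46/5 = 9.2
Sxy = sum((xi-xbar)(yi-ybar)) = 155.4
Sxx = sum((xi-xbar)^2) = 157.2
b = Sxy / Sxx = 259/262 ≈ 0.988550
a = 9.2 - 0.988550 * 10.6 = -335/262 ≈ -1.278626

-1.2786


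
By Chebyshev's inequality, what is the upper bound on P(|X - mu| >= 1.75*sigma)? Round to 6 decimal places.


P <= 1/k^2
k^2 = 1.75^2 = 3.0625
1/k^2 = 1 / 3.0625 = 16/49 ≈ 0.32653061

0.326531


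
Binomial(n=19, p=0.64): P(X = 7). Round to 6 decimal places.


P = C(n,k) * p^k * (1-p)^(n-k)
C(19,7) = 50388
p^k = 0.64^7 ≈ 0.04398047
(1-p)^(n-k) = 0.36^12 ≈ 0.000004738381
P = 50388 * 0.04398047 * 0.000004738381 ≈ 0.010501

0.010501


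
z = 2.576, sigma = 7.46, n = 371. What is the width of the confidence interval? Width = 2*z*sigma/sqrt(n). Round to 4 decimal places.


width = 2*z*sigma/sqrt(n)
2*z*sigma = 2 * 2.576 * 7.46 = 38.43392
sqrt(371) ≈ 19.261360
width = 38.43392 / 19.261360 ≈ 1.995390

1.9954


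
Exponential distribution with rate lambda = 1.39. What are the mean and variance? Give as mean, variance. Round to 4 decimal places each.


mean = 1/lam, var = 1/lam^2
mean = 1 / 1.39 = 100/139 ≈ 0.719424
lam^2 = 1.39^2 = 1.9321
var = 1 / 1.9321 ≈ 0.517572

0.7194, 0.5176


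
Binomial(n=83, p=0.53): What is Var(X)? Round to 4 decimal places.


Var = n*p*(1-p) = 83 * 0.53 * 0.47 = 20.6753

20.6753


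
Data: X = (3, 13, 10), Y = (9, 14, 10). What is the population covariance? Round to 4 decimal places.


Cov = (1/n)*sum((xi-xbar)(yi-ybar))
n = 3, xbar = 26/3 ≈ 8.666667, ybar = 33/3 = 11
sum((xi-xbar)(yi-ybar)) = 23
Cov = 23 / 3 = 23/3 ≈ 7.666667

7.6667


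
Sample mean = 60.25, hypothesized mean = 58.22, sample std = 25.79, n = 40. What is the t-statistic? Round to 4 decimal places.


t = (xbar - mu0) / (s/sqrt(n))
xbar - mu0 = 60.25 - 58.22 = 2.03
sqrt(40) ≈ 6.32455532
s/sqrt(n) = 25.79 / 6.32455532 ≈ 4.07775704
t = 2.03 / 4.07775704 ≈ 0.497823

0.4978


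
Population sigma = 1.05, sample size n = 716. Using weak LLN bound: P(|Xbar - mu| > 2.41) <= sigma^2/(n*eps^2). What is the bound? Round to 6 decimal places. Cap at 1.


bound = min(1, sigma^2/(n*eps^2))
sigma^2 = 1.05^2 = 1.1025
n*eps^2 = 716 * 2.41^2 = 716 * 5.8081 = 4158.5996
sigma^2/(n*eps^2) = 1.1025 / 4158.5996 ≈ 0.00026511

0.000265


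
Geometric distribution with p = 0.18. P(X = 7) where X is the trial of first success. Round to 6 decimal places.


P = (1-p)^(k-1) * p
(1-p)^(k-1) = 0.82^6 ≈ 0.3040067
P = 0.3040067 * 0.18 ≈ 0.05472120

0.054721


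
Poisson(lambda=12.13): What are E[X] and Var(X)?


E[X] = Var(X) = lambda = 12.13

12.13, 12.13


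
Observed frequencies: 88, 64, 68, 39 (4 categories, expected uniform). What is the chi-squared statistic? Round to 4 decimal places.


chi2 = sum((O-E)^2/E), E = total/4
total = 259, E = 259/4 = 64.75
(88 - 64.75)^2 / 64.75 = 540.5625 / 64.75 = 8649/1036 ≈ 8.348456
(64 - 64.75)^2 / 64.75 = 0.5625 / 64.75 = 9/1036 ≈ 0.008687
(68 - 64.75)^2 / 64.75 = 10.5625 / 64.75 = 169/1036 ≈ 0.163127
(39 - 64.75)^2 / 64.75 = 663.0625 / 64.75 = 10609/1036 ≈ 10.240347
chi2 = 4859/259 ≈ 18.760618

18.7606


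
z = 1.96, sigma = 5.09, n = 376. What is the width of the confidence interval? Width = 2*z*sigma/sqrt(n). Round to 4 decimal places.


width = 2*z*sigma/sqrt(n)
2*z*sigma = 2 * 1.96 * 5.09 = 19.9528
sqrt(376) ≈ 19.390719
width = 19.9528 / 19.390719 ≈ 1.028987

1.0290


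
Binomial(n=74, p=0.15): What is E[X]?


E[X] = n*p = 74 * 0.15 = 11.1

11.1


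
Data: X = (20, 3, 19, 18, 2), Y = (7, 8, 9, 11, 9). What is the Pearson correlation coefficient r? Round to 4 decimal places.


r = sum((xi-xbar)(yi-ybar)) / sqrt(sum((xi-xbar)^2) * sum((yi-ybar)^2))
n = 5, xbar = 62/5 = 12.4, ybar = 44/5 = 8.8
Sxy = sum((xi-xbar)(yi-ybar)) = 5.4
Sxx = sum((xi-xbar)^2) = 329.2
Syy = sum((yi-ybar)^2) = 8.8
sqrt(Sxx*Syy) ≈ 53.823415
r = Sxy / sqrt(Sxx*Syy) = 5.4 / 53.823415 ≈ 0.100328

0.1003


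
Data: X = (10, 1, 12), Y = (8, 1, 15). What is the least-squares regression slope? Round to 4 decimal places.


b = sum((xi-xbar)(yi-ybar)) / sum((xi-xbar)^2)
n = 3, xbar = 23/3 ≈ 7.666667, ybar = 24/3 = 8
Sxy = sum((xi-xbar)(yi-ybar)) = 77
Sxx = sum((xi-xbar)^2) = 206/3 ≈ 68.666667
b = Sxy / Sxx = 231/206 ≈ 1.121359

1.1214


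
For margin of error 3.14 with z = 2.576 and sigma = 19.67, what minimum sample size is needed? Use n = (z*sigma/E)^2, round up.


z*sigma/E = 2.576 * 19.67 / 3.14 ≈ 16.136917
(z*sigma/E)^2 ≈ 260.400097
round up: n = 261

261


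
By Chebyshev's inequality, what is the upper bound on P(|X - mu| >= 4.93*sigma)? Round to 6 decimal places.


P <= 1/k^2
k^2 = 4.93^2 = 24.3049
1/k^2 = 1 / 24.3049 ≈ 0.04114397

0.041144


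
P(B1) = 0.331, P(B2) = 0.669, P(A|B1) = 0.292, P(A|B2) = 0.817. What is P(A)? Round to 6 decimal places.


P(A) = P(A|B1)*P(B1) + P(A|B2)*P(B2)
P(A|B1)*P(B1) = 0.292 * 0.331 = 0.096652
P(A|B2)*P(B2) = 0.817 * 0.669 = 0.546573
P(A) = 0.096652 + 0.546573 = 0.643225

0.643225


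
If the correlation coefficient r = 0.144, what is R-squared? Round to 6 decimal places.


R^2 = r^2 = (0.144)^2 = 0.020736

0.020736


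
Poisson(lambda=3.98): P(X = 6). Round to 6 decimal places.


P = e^(-lam) * lam^k / k!
e^(-3.98) ≈ 0.01868564
lam^k = 3.98^6 ≈ 3974.645798
k! = 6! = 720
P = 0.01868564 * 3974.645798 / 720 ≈ 0.103151

0.103151


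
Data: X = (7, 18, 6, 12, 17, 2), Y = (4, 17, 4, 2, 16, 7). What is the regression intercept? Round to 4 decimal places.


a = ybar - b*xbar, where b = sum((xi-xbar)(yi-ybar)) / sum((xi-xbar)^2)
n = 6, xbar = 62/6 = 31/3 ≈ 10.333333, ybar = 50/6 = 25/3 ≈ 8.333333
Sxy = sum((xi-xbar)(yi-ybar)) = 454/3 ≈ 151.333333
Sxx = sum((xi-xbar)^2) = 616/3 ≈ 205.333333
b = Sxy / Sxx = 227/308 ≈ 0.737013
a = 8.333333 - 0.737013 * 10.333333 = 221/308 ≈ 0.717532

0.7175


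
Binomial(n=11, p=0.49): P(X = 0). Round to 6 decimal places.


P = C(n,k) * p^k * (1-p)^(n-k)
C(11,0) = 1
p^k = 0.49^0 = 1
(1-p)^(n-k) = 0.51^11 ≈ 0.0006071164
P = 1 * 1 * 0.0006071164 ≈ 0.000607

0.000607


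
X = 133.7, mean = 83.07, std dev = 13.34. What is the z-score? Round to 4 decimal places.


z = (X - mu) / sigma
X - mu = 133.7 - 83.07 = 50.63
z = 50.63 / 13.34 = 5063/1334 ≈ 3.795352

3.7954


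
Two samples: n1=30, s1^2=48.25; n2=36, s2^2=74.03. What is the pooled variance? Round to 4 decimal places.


sp^2 = ((n1-1)*s1^2 + (n2-1)*s2^2)/(n1+n2-2)
(n1-1)*s1^2 = 29 * 48.25 = 1399.25
(n2-1)*s2^2 = 35 * 74.03 = 2591.05
numerator = 1399.25 + 2591.05 = 3990.3
n1+n2-2 = 64
sp^2 = 3990.3 / 64 = 39903/640 ≈ 62.348438

62.3484


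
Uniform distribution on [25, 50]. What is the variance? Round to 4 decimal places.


Var = (b-a)^2 / 12
(b-a)^2 = (50 - 25)^2 = 625
Var = 625/12 ≈ 52.083333

52.0833


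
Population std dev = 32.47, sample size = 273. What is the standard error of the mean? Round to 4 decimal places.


SE = sigma / sqrt(n)
sqrt(273) ≈ 16.522712
SE = 32.47 / 16.522712 ≈ 1.965174

1.9652


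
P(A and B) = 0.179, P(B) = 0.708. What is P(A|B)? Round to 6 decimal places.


P(A|B) = P(A and B) / P(B) = 0.179 / 0.708 = 179/708 ≈ 0.25282486

0.252825


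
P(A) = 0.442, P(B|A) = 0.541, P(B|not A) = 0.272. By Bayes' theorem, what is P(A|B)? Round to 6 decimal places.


P(A|B) = P(B|A)*P(A) / P(B), P(B) = P(B|A)*P(A) + P(B|not A)*P(not A)
P(B|A)*P(A) = 0.541 * 0.442 = 0.239122
P(B|not A)*P(not A) = 0.272 * 0.558 = 0.151776
P(B) = 0.239122 + 0.151776 = 0.390898
P(A|B) = 0.239122 / 0.390898 ≈ 0.61172480

0.611725


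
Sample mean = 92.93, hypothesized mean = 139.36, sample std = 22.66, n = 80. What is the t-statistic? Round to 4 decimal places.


t = (xbar - mu0) / (s/sqrt(n))
xbar - mu0 = 92.93 - 139.36 = -46.43
sqrt(80) ≈ 8.94427191
s/sqrt(n) = 22.66 / 8.94427191 ≈ 2.53346502
t = -46.43 / 2.53346502 ≈ -18.326679

-18.3267


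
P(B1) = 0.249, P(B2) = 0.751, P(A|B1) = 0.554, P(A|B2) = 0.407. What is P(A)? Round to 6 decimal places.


P(A) = P(A|B1)*P(B1) + P(A|B2)*P(B2)
P(A|B1)*P(B1) = 0.554 * 0.249 = 0.137946
P(A|B2)*P(B2) = 0.407 * 0.751 = 0.305657
P(A) = 0.137946 + 0.305657 = 0.443603

0.443603


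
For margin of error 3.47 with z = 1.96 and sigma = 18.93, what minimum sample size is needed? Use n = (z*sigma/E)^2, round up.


z*sigma/E = 1.96 * 18.93 / 3.47 = 92757/8675 ≈ 10.692450
(z*sigma/E)^2 ≈ 114.328478
round up: n = 115

115


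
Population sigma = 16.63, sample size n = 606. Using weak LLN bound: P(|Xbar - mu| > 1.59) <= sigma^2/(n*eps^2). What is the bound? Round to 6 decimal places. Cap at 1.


bound = min(1, sigma^2/(n*eps^2))
sigma^2 = 16.63^2 = 276.5569
n*eps^2 = 606 * 1.59^2 = 606 * 2.5281 = 1532.0286
sigma^2/(n*eps^2) = 276.5569 / 1532.0286 ≈ 0.18051680

0.180517


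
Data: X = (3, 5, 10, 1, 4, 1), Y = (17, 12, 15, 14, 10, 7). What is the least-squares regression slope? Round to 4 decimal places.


b = sum((xi-xbar)(yi-ybar)) / sum((xi-xbar)^2)
n = 6, xbar = 24/6 = 4, ybar = 75/6 = 12.5
Sxy = sum((xi-xbar)(yi-ybar)) = 22
Sxx = sum((xi-xbar)^2) = 56
b = Sxy / Sxx = 11/28 ≈ 0.392857

0.3929


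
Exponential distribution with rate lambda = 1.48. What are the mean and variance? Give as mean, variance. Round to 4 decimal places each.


mean = 1/lam, var = 1/lam^2
mean = 1 / 1.48 = 25/37 ≈ 0.675676
lam^2 = 1.48^2 = 2.1904
var = 1 / 2.1904 = 625/1369 ≈ 0.456538

0.6757, 0.4565


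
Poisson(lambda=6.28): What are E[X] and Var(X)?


E[X] = Var(X) = lambda = 6.28

6.28, 6.28


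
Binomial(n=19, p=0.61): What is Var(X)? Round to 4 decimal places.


Var = n*p*(1-p) = 19 * 0.61 * 0.39 = 4.5201

4.5201


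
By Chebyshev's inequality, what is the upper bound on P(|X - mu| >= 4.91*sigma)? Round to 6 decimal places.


P <= 1/k^2
k^2 = 4.91^2 = 24.1081
1/k^2 = 1 / 24.1081 ≈ 0.04147983

0.041480


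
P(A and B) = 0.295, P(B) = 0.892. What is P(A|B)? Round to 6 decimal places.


P(A|B) = P(A and B) / P(B) = 0.295 / 0.892 = 295/892 ≈ 0.33071749

0.330717


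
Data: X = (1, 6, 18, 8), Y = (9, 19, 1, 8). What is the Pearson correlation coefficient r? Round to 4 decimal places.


r = sum((xi-xbar)(yi-ybar)) / sqrt(sum((xi-xbar)^2) * sum((yi-ybar)^2))
n = 4, xbar = 33/4 = 8.25, ybar = 37/4 = 9.25
Sxy = sum((xi-xbar)(yi-ybar)) = -100.25
Sxx = sum((xi-xbar)^2) = 152.75
Syy = sum((yi-ybar)^2) = 164.75
sqrt(Sxx*Syy) ≈ 158.636574
r = Sxy / sqrt(Sxx*Syy) = -100.25 / 158.636574 ≈ -0.631948

-0.6319


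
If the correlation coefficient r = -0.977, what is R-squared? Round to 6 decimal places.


R^2 = r^2 = (-0.977)^2 = 0.954529

0.954529


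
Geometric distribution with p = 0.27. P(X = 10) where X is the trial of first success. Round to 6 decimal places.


P = (1-p)^(k-1) * p
(1-p)^(k-1) = 0.73^9 ≈ 0.05887159
P = 0.05887159 * 0.27 ≈ 0.01589533

0.015895


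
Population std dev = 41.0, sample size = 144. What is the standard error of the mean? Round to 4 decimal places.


SE = sigma / sqrt(n)
sqrt(144) = 12
SE = 41.0 / 12 = 41/12 ≈ 3.416667

3.4167


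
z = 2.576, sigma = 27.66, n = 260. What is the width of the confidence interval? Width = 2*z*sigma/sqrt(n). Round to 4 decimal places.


width = 2*z*sigma/sqrt(n)
2*z*sigma = 2 * 2.576 * 27.66 = 142.50432
sqrt(260) ≈ 16.124515
width = 142.50432 / 16.124515 ≈ 8.837743

8.8377


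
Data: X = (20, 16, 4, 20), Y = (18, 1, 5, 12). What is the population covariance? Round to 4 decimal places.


Cov = (1/n)*sum((xi-xbar)(yi-ybar))
n = 4, xbar = 60/4 = 15, ybar = 36/4 = 9
sum((xi-xbar)(yi-ybar)) = 96
Cov = 96 / 4 = 24

24.0000


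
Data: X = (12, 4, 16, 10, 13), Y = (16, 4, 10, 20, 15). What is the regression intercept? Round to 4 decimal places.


a = ybar - b*xbar, where b = sum((xi-xbar)(yi-ybar)) / sum((xi-xbar)^2)
n = 5, xbar = 55/5 = 11, ybar = 65/5 = 13
Sxy = sum((xi-xbar)(yi-ybar)) = 48
Sxx = sum((xi-xbar)^2) = 80
b = Sxy / Sxx = 0.6
a = 13 - 0.6 * 11 = 6.4

6.4000


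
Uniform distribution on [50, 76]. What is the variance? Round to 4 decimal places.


Var = (b-a)^2 / 12
(b-a)^2 = (76 - 50)^2 = 676
Var = 676/12 ≈ 56.333333

56.3333


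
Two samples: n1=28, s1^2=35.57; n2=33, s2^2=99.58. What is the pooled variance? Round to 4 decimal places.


sp^2 = ((n1-1)*s1^2 + (n2-1)*s2^2)/(n1+n2-2)
(n1-1)*s1^2 = 27 * 35.57 = 960.39
(n2-1)*s2^2 = 32 * 99.58 = 3186.56
numerator = 960.39 + 3186.56 = 4146.95
n1+n2-2 = 59
sp^2 = 4146.95 / 59 = 82939/1180 ≈ 70.287288

70.2873


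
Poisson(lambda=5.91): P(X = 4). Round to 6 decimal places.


P = e^(-lam) * lam^k / k!
e^(-5.91) ≈ 0.002712187
lam^k = 5.91^4 ≈ 1219.972170
k! = 4! = 24
P = 0.002712187 * 1219.972170 / 24 ≈ 0.137866

0.137866


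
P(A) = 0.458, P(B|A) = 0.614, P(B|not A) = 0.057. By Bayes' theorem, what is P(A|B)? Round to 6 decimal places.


P(A|B) = P(B|A)*P(A) / P(B), P(B) = P(B|A)*P(A) + P(B|not A)*P(not A)
P(B|A)*P(A) = 0.614 * 0.458 = 0.281212
P(B|not A)*P(not A) = 0.057 * 0.542 = 0.030894
P(B) = 0.281212 + 0.030894 = 0.312106
P(A|B) = 0.281212 / 0.312106 ≈ 0.90101440

0.901014


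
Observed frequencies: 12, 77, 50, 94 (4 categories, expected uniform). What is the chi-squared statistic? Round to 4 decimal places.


chi2 = sum((O-E)^2/E), E = total/4
total = 233, E = 233/4 = 58.25
(12 - 58.25)^2 / 58.25 = 2139.0625 / 58.25 = 34225/932 ≈ 36.722103
(77 - 58.25)^2 / 58.25 = 351.5625 / 58.25 = 5625/932 ≈ 6.035408
(50 - 58.25)^2 / 58.25 = 68.0625 / 58.25 = 1089/932 ≈ 1.168455
(94 - 58.25)^2 / 58.25 = 1278.0625 / 58.25 = 20449/932 ≈ 21.940987
chi2 = 15347/233 ≈ 65.866953

65.8670


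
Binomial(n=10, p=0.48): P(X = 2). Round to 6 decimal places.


P = C(n,k) * p^k * (1-p)^(n-k)
C(10,2) = 45
p^k = 0.48^2 = 0.2304
(1-p)^(n-k) = 0.52^8 ≈ 0.005345973
P = 45 * 0.2304 * 0.005345973 ≈ 0.055427

0.055427


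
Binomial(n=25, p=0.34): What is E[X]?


E[X] = n*p = 25 * 0.34 = 8.5

8.5


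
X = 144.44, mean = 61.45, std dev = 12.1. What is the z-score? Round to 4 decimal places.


z = (X - mu) / sigma
X - mu = 144.44 - 61.45 = 82.99
z = 82.99 / 12.1 = 8299/1210 ≈ 6.858678

6.8587


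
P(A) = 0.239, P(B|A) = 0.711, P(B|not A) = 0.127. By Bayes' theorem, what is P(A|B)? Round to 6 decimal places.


P(A|B) = P(B|A)*P(A) / P(B), P(B) = P(B|A)*P(A) + P(B|not A)*P(not A)
P(B|A)*P(A) = 0.711 * 0.239 = 0.169929
P(B|not A)*P(not A) = 0.127 * 0.761 = 0.096647
P(B) = 0.169929 + 0.096647 = 0.266576
P(A|B) = 0.169929 / 0.266576 ≈ 0.63745048

0.637450


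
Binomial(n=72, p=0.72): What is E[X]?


E[X] = n*p = 72 * 0.72 = 51.84

51.84


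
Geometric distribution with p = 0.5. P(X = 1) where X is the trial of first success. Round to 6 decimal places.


P = (1-p)^(k-1) * p
(1-p)^(k-1) = 0.5^0 = 1
P = 1 * 0.5 = 0.5

0.500000


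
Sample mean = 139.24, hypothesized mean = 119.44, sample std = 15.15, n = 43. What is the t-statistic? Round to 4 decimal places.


t = (xbar - mu0) / (s/sqrt(n))
xbar - mu0 = 139.24 - 119.44 = 19.8
sqrt(43) ≈ 6.55743852
s/sqrt(n) = 15.15 / 6.55743852 ≈ 2.31035334
t = 19.8 / 2.31035334 ≈ 8.570118

8.5701


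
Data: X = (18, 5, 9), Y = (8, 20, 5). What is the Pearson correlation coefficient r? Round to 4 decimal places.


r = sum((xi-xbar)(yi-ybar)) / sqrt(sum((xi-xbar)^2) * sum((yi-ybar)^2))
n = 3, xbar = 32/3 ≈ 10.666667, ybar = 33/3 = 11
Sxy = sum((xi-xbar)(yi-ybar)) = -63
Sxx = sum((xi-xbar)^2) = 266/3 ≈ 88.666667
Syy = sum((yi-ybar)^2) = 126
sqrt(Sxx*Syy) ≈ 105.697682
r = Sxy / sqrt(Sxx*Syy) = -63 / 105.697682 ≈ -0.596040

-0.5960


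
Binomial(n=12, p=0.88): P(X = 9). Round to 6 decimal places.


P = C(n,k) * p^k * (1-p)^(n-k)
C(12,9) = 220
p^k = 0.88^9 ≈ 0.3164784
(1-p)^(n-k) = 0.12^3 = 0.001728
P = 220 * 0.3164784 * 0.001728 ≈ 0.120312

0.120312


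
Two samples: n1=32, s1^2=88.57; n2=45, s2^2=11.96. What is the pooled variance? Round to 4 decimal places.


sp^2 = ((n1-1)*s1^2 + (n2-1)*s2^2)/(n1+n2-2)
(n1-1)*s1^2 = 31 * 88.57 = 2745.67
(n2-1)*s2^2 = 44 * 11.96 = 526.24
numerator = 2745.67 + 526.24 = 3271.91
n1+n2-2 = 75
sp^2 = 3271.91 / 75 = 327191/7500 ≈ 43.625467

43.6255


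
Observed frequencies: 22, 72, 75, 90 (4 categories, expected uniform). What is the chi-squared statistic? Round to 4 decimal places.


chi2 = sum((O-E)^2/E), E = total/4
total = 259, E = 259/4 = 64.75
(22 - 64.75)^2 / 64.75 = 1827.5625 / 64.75 = 29241/1036 ≈ 28.224903
(72 - 64.75)^2 / 64.75 = 52.5625 / 64.75 = 841/1036 ≈ 0.811776
(75 - 64.75)^2 / 64.75 = 105.0625 / 64.75 = 1681/1036 ≈ 1.622587
(90 - 64.75)^2 / 64.75 = 637.5625 / 64.75 = 10201/1036 ≈ 9.846525
chi2 = 10491/259 ≈ 40.505792

40.5058


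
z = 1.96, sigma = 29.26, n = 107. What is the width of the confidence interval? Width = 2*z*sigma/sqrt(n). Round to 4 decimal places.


width = 2*z*sigma/sqrt(n)
2*z*sigma = 2 * 1.96 * 29.26 = 114.6992
sqrt(107) ≈ 10.344080
width = 114.6992 / 10.344080 ≈ 11.088390

11.0884


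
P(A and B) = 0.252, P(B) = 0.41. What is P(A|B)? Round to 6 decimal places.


P(A|B) = P(A and B) / P(B) = 0.252 / 0.41 = 126/205 ≈ 0.61463415

0.614634


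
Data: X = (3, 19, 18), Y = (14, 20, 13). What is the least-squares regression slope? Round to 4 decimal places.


b = sum((xi-xbar)(yi-ybar)) / sum((xi-xbar)^2)
n = 3, xbar = 40/3 ≈ 13.333333, ybar = 47/3 ≈ 15.666667
Sxy = sum((xi-xbar)(yi-ybar)) = 88/3 ≈ 29.333333
Sxx = sum((xi-xbar)^2) = 482/3 ≈ 160.666667
b = Sxy / Sxx = 44/241 ≈ 0.182573

0.1826


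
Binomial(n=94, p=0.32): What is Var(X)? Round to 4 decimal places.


Var = n*p*(1-p) = 94 * 0.32 * 0.68 = 20.4544

20.4544


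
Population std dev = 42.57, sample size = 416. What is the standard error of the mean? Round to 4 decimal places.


SE = sigma / sqrt(n)
sqrt(416) ≈ 20.396078
SE = 42.57 / 20.396078 ≈ 2.087166

2.0872


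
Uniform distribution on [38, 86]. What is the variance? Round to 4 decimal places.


Var = (b-a)^2 / 12
(b-a)^2 = (86 - 38)^2 = 2304
Var = 2304/12 = 192

192.0000


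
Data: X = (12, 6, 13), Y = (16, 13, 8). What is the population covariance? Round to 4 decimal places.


Cov = (1/n)*sum((xi-xbar)(yi-ybar))
n = 3, xbar = 31/3 ≈ 10.333333, ybar = 37/3 ≈ 12.333333
sum((xi-xbar)(yi-ybar)) = -25/3 ≈ -8.333333
Cov = -8.333333 / 3 = -25/9 ≈ -2.777778

-2.7778


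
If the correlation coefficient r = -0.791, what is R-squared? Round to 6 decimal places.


R^2 = r^2 = (-0.791)^2 = 0.625681

0.625681


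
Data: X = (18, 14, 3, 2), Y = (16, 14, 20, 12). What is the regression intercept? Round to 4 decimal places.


a = ybar - b*xbar, where b = sum((xi-xbar)(yi-ybar)) / sum((xi-xbar)^2)
n = 4, xbar = 37/4 = 9.25, ybar = 62/4 = 15.5
Sxy = sum((xi-xbar)(yi-ybar)) = -5.5
Sxx = sum((xi-xbar)^2) = 190.75
b = Sxy / Sxx = -22/763 ≈ -0.028834
a = 15.5 - (-0.028834) * 9.25 = 12030/763 ≈ 15.766710

15.7667


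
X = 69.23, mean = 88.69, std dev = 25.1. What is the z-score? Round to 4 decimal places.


z = (X - mu) / sigma
X - mu = 69.23 - 88.69 = -19.46
z = -19.46 / 25.1 = -973/1255 ≈ -0.775299

-0.7753


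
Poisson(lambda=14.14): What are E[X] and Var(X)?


E[X] = Var(X) = lambda = 14.14

14.14, 14.14


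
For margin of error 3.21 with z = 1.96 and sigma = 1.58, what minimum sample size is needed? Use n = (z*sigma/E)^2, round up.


z*sigma/E = 1.96 * 1.58 / 3.21 = 7742/8025 ≈ 0.964735
(z*sigma/E)^2 ≈ 0.930714
round up: n = 1

1


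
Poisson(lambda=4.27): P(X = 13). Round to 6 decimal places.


P = e^(-lam) * lam^k / k!
e^(-4.27) ≈ 0.01398178
lam^k = 4.27^13 ≈ 156878119.690662
k! = 13! = 6227020800
P = 0.01398178 * 156878119.690662 / 6227020800 ≈ 0.000352

0.000352


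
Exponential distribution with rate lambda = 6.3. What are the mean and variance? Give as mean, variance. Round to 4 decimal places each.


mean = 1/lam, var = 1/lam^2
mean = 1 / 6.3 = 10/63 ≈ 0.158730
lam^2 = 6.3^2 = 39.69
var = 1 / 39.69 = 100/3969 ≈ 0.025195

0.1587, 0.0252


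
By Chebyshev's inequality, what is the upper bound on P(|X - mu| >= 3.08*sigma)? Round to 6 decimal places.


P <= 1/k^2
k^2 = 3.08^2 = 9.4864
1/k^2 = 1 / 9.4864 = 625/5929 ≈ 0.10541407

0.105414


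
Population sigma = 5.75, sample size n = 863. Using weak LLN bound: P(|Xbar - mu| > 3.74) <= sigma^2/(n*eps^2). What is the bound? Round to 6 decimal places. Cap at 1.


bound = min(1, sigma^2/(n*eps^2))
sigma^2 = 5.75^2 = 33.0625
n*eps^2 = 863 * 3.74^2 = 863 * 13.9876 = 12071.2988
sigma^2/(n*eps^2) = 33.0625 / 12071.2988 ≈ 0.00273893

0.002739


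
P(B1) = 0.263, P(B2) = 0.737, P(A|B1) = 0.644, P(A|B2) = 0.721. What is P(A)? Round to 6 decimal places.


P(A) = P(A|B1)*P(B1) + P(A|B2)*P(B2)
P(A|B1)*P(B1) = 0.644 * 0.263 = 0.169372
P(A|B2)*P(B2) = 0.721 * 0.737 = 0.531377
P(A) = 0.169372 + 0.531377 = 0.700749

0.700749


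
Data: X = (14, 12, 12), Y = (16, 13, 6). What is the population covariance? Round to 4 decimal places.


Cov = (1/n)*sum((xi-xbar)(yi-ybar))
n = 3, xbar = 38/3 ≈ 12.666667, ybar = 35/3 ≈ 11.666667
sum((xi-xbar)(yi-ybar)) = 26/3 ≈ 8.666667
Cov = 8.666667 / 3 = 26/9 ≈ 2.888889

2.8889


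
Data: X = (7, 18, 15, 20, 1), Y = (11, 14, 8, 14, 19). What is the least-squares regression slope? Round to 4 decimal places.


b = sum((xi-xbar)(yi-ybar)) / sum((xi-xbar)^2)
n = 5, xbar = 61/5 = 12.2, ybar = 66/5 = 13.2
Sxy = sum((xi-xbar)(yi-ybar)) = -57.2
Sxx = sum((xi-xbar)^2) = 254.8
b = Sxy / Sxx = -11/49 ≈ -0.224490

-0.2245


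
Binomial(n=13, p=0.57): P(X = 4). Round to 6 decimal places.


P = C(n,k) * p^k * (1-p)^(n-k)
C(13,4) = 715
p^k = 0.57^4 ≈ 0.1055600
(1-p)^(n-k) = 0.43^9 ≈ 0.0005025926
P = 715 * 0.1055600 * 0.0005025926 ≈ 0.037933

0.037933


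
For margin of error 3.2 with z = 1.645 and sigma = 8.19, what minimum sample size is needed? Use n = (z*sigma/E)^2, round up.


z*sigma/E = 1.645 * 8.19 / 3.2 ≈ 4.210172
(z*sigma/E)^2 ≈ 17.725547
round up: n = 18

18


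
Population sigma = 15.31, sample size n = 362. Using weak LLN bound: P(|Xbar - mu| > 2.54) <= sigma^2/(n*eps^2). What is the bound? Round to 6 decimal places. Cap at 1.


bound = min(1, sigma^2/(n*eps^2))
sigma^2 = 15.31^2 = 234.3961
n*eps^2 = 362 * 2.54^2 = 362 * 6.4516 = 2335.4792
sigma^2/(n*eps^2) = 234.3961 / 2335.4792 ≈ 0.10036317

0.100363


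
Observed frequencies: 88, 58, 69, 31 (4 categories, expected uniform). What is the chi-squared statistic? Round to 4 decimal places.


chi2 = sum((O-E)^2/E), E = total/4
total = 246, E = 246/4 = 61.5
(88 - 61.5)^2 / 61.5 = 702.25 / 61.5 = 2809/246 ≈ 11.418699
(58 - 61.5)^2 / 61.5 = 12.25 / 61.5 = 49/246 ≈ 0.199187
(69 - 61.5)^2 / 61.5 = 56.25 / 61.5 = 75/82 ≈ 0.914634
(31 - 61.5)^2 / 61.5 = 930.25 / 61.5 = 3721/246 ≈ 15.126016
chi2 = 1134/41 ≈ 27.658537

27.6585


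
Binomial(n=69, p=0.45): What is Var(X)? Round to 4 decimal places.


Var = n*p*(1-p) = 69 * 0.45 * 0.55 = 17.0775

17.0775


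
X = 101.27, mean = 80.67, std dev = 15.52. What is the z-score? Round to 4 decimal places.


z = (X - mu) / sigma
X - mu = 101.27 - 80.67 = 20.6
z = 20.6 / 15.52 = 515/388 ≈ 1.327320

1.3273


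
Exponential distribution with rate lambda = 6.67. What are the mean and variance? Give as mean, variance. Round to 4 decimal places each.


mean = 1/lam, var = 1/lam^2
mean = 1 / 6.67 = 100/667 ≈ 0.149925
lam^2 = 6.67^2 = 44.4889
var = 1 / 44.4889 ≈ 0.022478

0.1499, 0.0225


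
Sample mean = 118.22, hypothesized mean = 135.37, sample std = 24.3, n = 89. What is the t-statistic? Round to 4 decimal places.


t = (xbar - mu0) / (s/sqrt(n))
xbar - mu0 = 118.22 - 135.37 = -17.15
sqrt(89) ≈ 9.43398113
s/sqrt(n) = 24.3 / 9.43398113 ≈ 2.57579485
t = -17.15 / 2.57579485 ≈ -6.658139

-6.6581


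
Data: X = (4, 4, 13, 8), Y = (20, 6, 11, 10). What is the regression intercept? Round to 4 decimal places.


a = ybar - b*xbar, where b = sum((xi-xbar)(yi-ybar)) / sum((xi-xbar)^2)
n = 4, xbar = 29/4 = 7.25, ybar = 47/4 = 11.75
Sxy = sum((xi-xbar)(yi-ybar)) = -13.75
Sxx = sum((xi-xbar)^2) = 54.75
b = Sxy / Sxx = -55/219 ≈ -0.251142
a = 11.75 - (-0.251142) * 7.25 = 2972/219 ≈ 13.570776

13.5708
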